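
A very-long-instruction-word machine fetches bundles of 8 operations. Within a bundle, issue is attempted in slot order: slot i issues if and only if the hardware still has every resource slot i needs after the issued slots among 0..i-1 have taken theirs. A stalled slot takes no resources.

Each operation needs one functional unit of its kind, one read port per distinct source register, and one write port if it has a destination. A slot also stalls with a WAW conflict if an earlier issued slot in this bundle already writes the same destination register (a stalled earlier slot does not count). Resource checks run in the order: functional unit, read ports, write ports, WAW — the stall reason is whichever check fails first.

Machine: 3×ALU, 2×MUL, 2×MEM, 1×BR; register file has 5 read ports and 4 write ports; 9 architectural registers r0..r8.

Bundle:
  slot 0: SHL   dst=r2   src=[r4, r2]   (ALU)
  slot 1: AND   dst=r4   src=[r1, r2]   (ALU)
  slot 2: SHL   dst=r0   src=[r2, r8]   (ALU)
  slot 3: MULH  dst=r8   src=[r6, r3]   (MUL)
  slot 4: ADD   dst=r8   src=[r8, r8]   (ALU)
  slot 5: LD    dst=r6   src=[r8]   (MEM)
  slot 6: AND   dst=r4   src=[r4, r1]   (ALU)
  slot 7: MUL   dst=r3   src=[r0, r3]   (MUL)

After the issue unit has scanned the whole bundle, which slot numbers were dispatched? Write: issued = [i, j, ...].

#0 ALU src=r4,r2 dispatched  <A:2 Mu:2 Ld:2 B:1 rd:3 wr:3>
#1 ALU src=r1,r2 dispatched  <A:1 Mu:2 Ld:2 B:1 rd:1 wr:2>
#2 ALU src=r2,r8 held:RD_PORT  <A:1 Mu:2 Ld:2 B:1 rd:1 wr:2>
#3 MUL src=r6,r3 held:RD_PORT  <A:1 Mu:2 Ld:2 B:1 rd:1 wr:2>
#4 ALU src=r8,r8 dispatched  <A:0 Mu:2 Ld:2 B:1 rd:0 wr:1>
#5 MEM src=r8 held:RD_PORT  <A:0 Mu:2 Ld:2 B:1 rd:0 wr:1>
#6 ALU src=r4,r1 held:FU  <A:0 Mu:2 Ld:2 B:1 rd:0 wr:1>
#7 MUL src=r0,r3 held:RD_PORT  <A:0 Mu:2 Ld:2 B:1 rd:0 wr:1>

issued = [0, 1, 4]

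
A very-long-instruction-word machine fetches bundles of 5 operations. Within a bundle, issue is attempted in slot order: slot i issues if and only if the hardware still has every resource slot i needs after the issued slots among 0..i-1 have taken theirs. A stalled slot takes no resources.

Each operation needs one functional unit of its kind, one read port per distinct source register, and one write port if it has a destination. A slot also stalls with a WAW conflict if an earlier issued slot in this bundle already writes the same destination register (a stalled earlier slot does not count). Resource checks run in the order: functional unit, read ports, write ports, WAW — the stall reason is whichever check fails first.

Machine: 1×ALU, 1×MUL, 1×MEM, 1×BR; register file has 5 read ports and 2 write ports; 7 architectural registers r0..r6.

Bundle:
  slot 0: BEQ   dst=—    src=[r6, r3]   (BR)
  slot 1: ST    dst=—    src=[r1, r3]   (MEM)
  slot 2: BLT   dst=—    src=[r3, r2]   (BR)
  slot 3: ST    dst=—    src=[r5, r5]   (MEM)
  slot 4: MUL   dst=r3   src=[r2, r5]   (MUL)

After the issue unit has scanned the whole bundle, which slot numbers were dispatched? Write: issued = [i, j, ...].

#0 BR src=r6,r3 dispatched  <A:1 Mu:1 Ld:1 B:0 rd:3 wr:2>
#1 MEM src=r1,r3 dispatched  <A:1 Mu:1 Ld:0 B:0 rd:1 wr:2>
#2 BR src=r3,r2 held:FU  <A:1 Mu:1 Ld:0 B:0 rd:1 wr:2>
#3 MEM src=r5,r5 held:FU  <A:1 Mu:1 Ld:0 B:0 rd:1 wr:2>
#4 MUL src=r2,r5 held:RD_PORT  <A:1 Mu:1 Ld:0 B:0 rd:1 wr:2>

issued = [0, 1]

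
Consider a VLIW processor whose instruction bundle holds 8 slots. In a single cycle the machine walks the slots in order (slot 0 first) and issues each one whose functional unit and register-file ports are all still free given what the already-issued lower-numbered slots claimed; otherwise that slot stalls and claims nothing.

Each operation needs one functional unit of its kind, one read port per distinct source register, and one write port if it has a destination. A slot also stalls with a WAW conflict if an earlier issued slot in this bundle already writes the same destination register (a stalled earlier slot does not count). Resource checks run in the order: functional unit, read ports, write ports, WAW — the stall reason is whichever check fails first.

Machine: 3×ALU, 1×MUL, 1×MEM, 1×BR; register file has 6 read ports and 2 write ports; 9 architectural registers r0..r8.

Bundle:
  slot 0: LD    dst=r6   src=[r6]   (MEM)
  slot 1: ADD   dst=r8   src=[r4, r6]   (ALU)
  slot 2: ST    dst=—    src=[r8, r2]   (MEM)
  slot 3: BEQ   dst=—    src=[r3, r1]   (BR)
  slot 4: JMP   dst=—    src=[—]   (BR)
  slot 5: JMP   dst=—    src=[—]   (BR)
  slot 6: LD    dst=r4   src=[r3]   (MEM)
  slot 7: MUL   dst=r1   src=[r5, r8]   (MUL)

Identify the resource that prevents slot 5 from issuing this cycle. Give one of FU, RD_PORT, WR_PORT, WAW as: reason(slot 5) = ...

reason(slot 5) = FU

slot 0 (MEM): ISSUE — free A3,Mu1,Ld0,B1 rp5 wp1
slot 1 (ALU): ISSUE — free A2,Mu1,Ld0,B1 rp3 wp0
slot 2 (MEM): stall FU — free A2,Mu1,Ld0,B1 rp3 wp0
slot 3 (BR): ISSUE — free A2,Mu1,Ld0,B0 rp1 wp0
slot 4 (BR): stall FU — free A2,Mu1,Ld0,B0 rp1 wp0
slot 5 (BR): stall FU — free A2,Mu1,Ld0,B0 rp1 wp0
slot 6 (MEM): stall FU — free A2,Mu1,Ld0,B0 rp1 wp0
slot 7 (MUL): stall RD_PORT — free A2,Mu1,Ld0,B0 rp1 wp0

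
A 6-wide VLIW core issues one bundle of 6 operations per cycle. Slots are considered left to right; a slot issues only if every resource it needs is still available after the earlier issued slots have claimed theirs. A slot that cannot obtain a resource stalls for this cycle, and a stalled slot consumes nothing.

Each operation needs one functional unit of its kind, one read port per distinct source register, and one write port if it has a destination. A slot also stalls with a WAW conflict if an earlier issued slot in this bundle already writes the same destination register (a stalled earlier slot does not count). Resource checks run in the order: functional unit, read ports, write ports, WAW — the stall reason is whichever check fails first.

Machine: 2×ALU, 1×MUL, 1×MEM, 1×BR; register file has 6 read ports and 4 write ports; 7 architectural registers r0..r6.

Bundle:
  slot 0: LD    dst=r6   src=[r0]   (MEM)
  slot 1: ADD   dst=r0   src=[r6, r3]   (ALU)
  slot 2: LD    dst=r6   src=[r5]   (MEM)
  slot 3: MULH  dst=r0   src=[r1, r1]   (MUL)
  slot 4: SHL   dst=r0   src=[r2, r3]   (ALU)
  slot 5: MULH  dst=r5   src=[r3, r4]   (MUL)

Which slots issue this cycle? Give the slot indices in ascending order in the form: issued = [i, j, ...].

issued = [0, 1, 5]

#0 MEM src=r0 dispatched  <A:2 Mu:1 Ld:0 B:1 rd:5 wr:3>
#1 ALU src=r6,r3 dispatched  <A:1 Mu:1 Ld:0 B:1 rd:3 wr:2>
#2 MEM src=r5 held:FU  <A:1 Mu:1 Ld:0 B:1 rd:3 wr:2>
#3 MUL src=r1,r1 held:WAW  <A:1 Mu:1 Ld:0 B:1 rd:3 wr:2>
#4 ALU src=r2,r3 held:WAW  <A:1 Mu:1 Ld:0 B:1 rd:3 wr:2>
#5 MUL src=r3,r4 dispatched  <A:1 Mu:0 Ld:0 B:1 rd:1 wr:1>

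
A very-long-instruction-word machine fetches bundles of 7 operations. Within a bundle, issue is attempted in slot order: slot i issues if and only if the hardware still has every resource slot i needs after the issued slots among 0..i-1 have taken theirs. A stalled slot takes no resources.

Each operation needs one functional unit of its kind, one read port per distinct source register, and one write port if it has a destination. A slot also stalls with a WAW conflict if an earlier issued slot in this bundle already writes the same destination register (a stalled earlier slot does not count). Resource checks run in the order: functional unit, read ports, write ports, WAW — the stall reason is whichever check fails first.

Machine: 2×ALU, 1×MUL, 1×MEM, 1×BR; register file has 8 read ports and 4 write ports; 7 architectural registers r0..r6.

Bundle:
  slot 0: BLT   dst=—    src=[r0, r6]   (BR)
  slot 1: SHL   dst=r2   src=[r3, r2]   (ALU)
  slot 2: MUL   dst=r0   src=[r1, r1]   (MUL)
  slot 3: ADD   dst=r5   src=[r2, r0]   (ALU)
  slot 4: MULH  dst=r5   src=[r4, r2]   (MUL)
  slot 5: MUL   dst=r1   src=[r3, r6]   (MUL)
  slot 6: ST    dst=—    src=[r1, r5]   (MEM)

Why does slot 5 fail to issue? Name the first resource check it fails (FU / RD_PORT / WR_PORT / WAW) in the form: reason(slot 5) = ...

reason(slot 5) = FU

slot 0 (BR): ISSUE — free A2,Mu1,Ld1,B0 rp6 wp4
slot 1 (ALU): ISSUE — free A1,Mu1,Ld1,B0 rp4 wp3
slot 2 (MUL): ISSUE — free A1,Mu0,Ld1,B0 rp3 wp2
slot 3 (ALU): ISSUE — free A0,Mu0,Ld1,B0 rp1 wp1
slot 4 (MUL): stall FU — free A0,Mu0,Ld1,B0 rp1 wp1
slot 5 (MUL): stall FU — free A0,Mu0,Ld1,B0 rp1 wp1
slot 6 (MEM): stall RD_PORT — free A0,Mu0,Ld1,B0 rp1 wp1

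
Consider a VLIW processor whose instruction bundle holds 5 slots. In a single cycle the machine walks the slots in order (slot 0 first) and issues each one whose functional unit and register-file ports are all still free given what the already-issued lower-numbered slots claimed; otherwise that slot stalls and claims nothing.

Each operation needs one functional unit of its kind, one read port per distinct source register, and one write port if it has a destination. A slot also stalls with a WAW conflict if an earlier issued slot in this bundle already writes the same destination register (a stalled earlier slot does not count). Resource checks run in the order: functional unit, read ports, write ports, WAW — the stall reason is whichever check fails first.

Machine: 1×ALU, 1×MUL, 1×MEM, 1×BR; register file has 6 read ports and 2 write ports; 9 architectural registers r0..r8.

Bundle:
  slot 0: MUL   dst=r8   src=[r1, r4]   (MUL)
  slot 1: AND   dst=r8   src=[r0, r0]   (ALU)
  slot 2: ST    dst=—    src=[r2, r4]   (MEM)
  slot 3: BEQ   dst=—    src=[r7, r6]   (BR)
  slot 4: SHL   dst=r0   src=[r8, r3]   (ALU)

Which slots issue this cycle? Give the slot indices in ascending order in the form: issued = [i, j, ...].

[0] MUL needs rd=2 wr=1: ok; after: ALU=1 MUL=0 MEM=1 BR=1, R=4, W=1
[1] ALU needs rd=1 wr=1: WAW; after: ALU=1 MUL=0 MEM=1 BR=1, R=4, W=1
[2] MEM needs rd=2 wr=0: ok; after: ALU=1 MUL=0 MEM=0 BR=1, R=2, W=1
[3] BR needs rd=2 wr=0: ok; after: ALU=1 MUL=0 MEM=0 BR=0, R=0, W=1
[4] ALU needs rd=2 wr=1: RD_PORT; after: ALU=1 MUL=0 MEM=0 BR=0, R=0, W=1

issued = [0, 2, 3]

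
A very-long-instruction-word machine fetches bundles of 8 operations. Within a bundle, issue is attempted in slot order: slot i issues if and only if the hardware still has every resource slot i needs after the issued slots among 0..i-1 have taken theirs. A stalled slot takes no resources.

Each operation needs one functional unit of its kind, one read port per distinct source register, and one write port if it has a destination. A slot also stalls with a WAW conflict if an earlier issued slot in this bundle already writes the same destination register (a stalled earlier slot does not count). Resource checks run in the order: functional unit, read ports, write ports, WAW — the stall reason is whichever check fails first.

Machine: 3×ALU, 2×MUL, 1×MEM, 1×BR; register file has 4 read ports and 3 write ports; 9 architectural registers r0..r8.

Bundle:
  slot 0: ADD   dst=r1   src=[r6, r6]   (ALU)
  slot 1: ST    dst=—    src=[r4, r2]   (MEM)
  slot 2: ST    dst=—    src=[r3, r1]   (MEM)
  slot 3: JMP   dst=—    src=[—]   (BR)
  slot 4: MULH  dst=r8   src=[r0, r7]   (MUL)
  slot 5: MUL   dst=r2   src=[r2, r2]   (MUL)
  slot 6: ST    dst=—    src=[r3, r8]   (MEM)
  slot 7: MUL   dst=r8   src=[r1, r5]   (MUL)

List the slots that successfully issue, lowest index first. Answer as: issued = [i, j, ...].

(0) want 1×ALU +1rd +1wr — yes → AL2|MU2|ME1|BR1|rd3|wr2
(1) want 1×MEM +2rd +0wr — yes → AL2|MU2|ME0|BR1|rd1|wr2
(2) want 1×MEM +2rd +0wr — FU → AL2|MU2|ME0|BR1|rd1|wr2
(3) want 1×BR +0rd +0wr — yes → AL2|MU2|ME0|BR0|rd1|wr2
(4) want 1×MUL +2rd +1wr — RD_PORT → AL2|MU2|ME0|BR0|rd1|wr2
(5) want 1×MUL +1rd +1wr — yes → AL2|MU1|ME0|BR0|rd0|wr1
(6) want 1×MEM +2rd +0wr — FU → AL2|MU1|ME0|BR0|rd0|wr1
(7) want 1×MUL +2rd +1wr — RD_PORT → AL2|MU1|ME0|BR0|rd0|wr1

issued = [0, 1, 3, 5]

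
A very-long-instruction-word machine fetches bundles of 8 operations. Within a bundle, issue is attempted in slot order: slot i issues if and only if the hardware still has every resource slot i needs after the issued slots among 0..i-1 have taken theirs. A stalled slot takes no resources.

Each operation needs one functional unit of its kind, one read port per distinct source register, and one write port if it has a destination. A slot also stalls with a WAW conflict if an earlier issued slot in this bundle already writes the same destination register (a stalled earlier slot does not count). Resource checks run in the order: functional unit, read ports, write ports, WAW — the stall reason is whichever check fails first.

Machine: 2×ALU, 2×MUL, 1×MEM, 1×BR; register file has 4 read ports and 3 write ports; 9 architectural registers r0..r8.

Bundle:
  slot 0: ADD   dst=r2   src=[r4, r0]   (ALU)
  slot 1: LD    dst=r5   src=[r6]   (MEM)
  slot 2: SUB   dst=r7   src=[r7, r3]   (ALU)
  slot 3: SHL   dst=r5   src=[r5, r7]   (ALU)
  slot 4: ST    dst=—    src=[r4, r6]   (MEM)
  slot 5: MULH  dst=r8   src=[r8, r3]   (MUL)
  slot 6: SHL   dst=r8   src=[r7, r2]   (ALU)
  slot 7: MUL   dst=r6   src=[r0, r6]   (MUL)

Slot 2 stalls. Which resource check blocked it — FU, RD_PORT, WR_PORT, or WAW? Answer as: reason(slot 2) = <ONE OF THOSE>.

reason(slot 2) = RD_PORT

(0) want 1×ALU +2rd +1wr — yes → AL1|MU2|ME1|BR1|rd2|wr2
(1) want 1×MEM +1rd +1wr — yes → AL1|MU2|ME0|BR1|rd1|wr1
(2) want 1×ALU +2rd +1wr — RD_PORT → AL1|MU2|ME0|BR1|rd1|wr1
(3) want 1×ALU +2rd +1wr — RD_PORT → AL1|MU2|ME0|BR1|rd1|wr1
(4) want 1×MEM +2rd +0wr — FU → AL1|MU2|ME0|BR1|rd1|wr1
(5) want 1×MUL +2rd +1wr — RD_PORT → AL1|MU2|ME0|BR1|rd1|wr1
(6) want 1×ALU +2rd +1wr — RD_PORT → AL1|MU2|ME0|BR1|rd1|wr1
(7) want 1×MUL +2rd +1wr — RD_PORT → AL1|MU2|ME0|BR1|rd1|wr1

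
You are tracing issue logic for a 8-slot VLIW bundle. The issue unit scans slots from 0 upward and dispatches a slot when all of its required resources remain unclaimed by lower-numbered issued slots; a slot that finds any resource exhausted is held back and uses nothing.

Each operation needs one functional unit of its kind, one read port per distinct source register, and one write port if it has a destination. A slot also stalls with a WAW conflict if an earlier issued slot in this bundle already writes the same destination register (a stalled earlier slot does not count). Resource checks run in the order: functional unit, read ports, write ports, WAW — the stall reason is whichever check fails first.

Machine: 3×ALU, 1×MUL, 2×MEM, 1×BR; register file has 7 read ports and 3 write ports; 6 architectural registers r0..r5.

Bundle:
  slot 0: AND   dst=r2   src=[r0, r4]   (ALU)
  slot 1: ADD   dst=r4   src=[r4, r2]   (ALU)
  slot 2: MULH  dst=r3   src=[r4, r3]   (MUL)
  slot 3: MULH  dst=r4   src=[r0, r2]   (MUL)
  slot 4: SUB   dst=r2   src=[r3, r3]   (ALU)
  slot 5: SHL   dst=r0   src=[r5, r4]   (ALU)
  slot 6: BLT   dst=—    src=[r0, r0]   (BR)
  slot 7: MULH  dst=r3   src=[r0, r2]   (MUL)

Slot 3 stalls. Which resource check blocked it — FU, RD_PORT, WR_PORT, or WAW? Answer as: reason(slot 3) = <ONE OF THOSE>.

(0) want 1×ALU +2rd +1wr — yes → AL2|MU1|ME2|BR1|rd5|wr2
(1) want 1×ALU +2rd +1wr — yes → AL1|MU1|ME2|BR1|rd3|wr1
(2) want 1×MUL +2rd +1wr — yes → AL1|MU0|ME2|BR1|rd1|wr0
(3) want 1×MUL +2rd +1wr — FU → AL1|MU0|ME2|BR1|rd1|wr0
(4) want 1×ALU +1rd +1wr — WR_PORT → AL1|MU0|ME2|BR1|rd1|wr0
(5) want 1×ALU +2rd +1wr — RD_PORT → AL1|MU0|ME2|BR1|rd1|wr0
(6) want 1×BR +1rd +0wr — yes → AL1|MU0|ME2|BR0|rd0|wr0
(7) want 1×MUL +2rd +1wr — FU → AL1|MU0|ME2|BR0|rd0|wr0

reason(slot 3) = FU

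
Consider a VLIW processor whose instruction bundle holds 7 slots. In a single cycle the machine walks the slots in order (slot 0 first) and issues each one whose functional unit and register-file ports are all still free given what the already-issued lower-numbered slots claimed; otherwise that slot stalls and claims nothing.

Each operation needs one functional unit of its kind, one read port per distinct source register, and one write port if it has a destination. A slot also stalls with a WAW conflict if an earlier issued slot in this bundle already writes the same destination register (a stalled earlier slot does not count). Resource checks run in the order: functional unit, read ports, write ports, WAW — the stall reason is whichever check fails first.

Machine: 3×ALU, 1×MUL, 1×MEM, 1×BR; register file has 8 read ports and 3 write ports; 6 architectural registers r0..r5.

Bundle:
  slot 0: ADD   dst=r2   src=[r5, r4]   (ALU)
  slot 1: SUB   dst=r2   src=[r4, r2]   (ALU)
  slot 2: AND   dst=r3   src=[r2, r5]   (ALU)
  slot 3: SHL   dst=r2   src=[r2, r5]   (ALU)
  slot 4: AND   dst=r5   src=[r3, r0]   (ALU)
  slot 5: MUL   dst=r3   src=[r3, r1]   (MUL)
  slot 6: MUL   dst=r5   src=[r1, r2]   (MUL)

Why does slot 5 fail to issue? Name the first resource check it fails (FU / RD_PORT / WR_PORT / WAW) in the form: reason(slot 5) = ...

reason(slot 5) = WR_PORT

  0. ALU→r2 ⇒ go  {2A/1Mu/1Ld/1B | 6r 2w}
  1. ALU→r2 ⇒ no(WAW)  {2A/1Mu/1Ld/1B | 6r 2w}
  2. ALU→r3 ⇒ go  {1A/1Mu/1Ld/1B | 4r 1w}
  3. ALU→r2 ⇒ no(WAW)  {1A/1Mu/1Ld/1B | 4r 1w}
  4. ALU→r5 ⇒ go  {0A/1Mu/1Ld/1B | 2r 0w}
  5. MUL→r3 ⇒ no(WR_PORT)  {0A/1Mu/1Ld/1B | 2r 0w}
  6. MUL→r5 ⇒ no(WR_PORT)  {0A/1Mu/1Ld/1B | 2r 0w}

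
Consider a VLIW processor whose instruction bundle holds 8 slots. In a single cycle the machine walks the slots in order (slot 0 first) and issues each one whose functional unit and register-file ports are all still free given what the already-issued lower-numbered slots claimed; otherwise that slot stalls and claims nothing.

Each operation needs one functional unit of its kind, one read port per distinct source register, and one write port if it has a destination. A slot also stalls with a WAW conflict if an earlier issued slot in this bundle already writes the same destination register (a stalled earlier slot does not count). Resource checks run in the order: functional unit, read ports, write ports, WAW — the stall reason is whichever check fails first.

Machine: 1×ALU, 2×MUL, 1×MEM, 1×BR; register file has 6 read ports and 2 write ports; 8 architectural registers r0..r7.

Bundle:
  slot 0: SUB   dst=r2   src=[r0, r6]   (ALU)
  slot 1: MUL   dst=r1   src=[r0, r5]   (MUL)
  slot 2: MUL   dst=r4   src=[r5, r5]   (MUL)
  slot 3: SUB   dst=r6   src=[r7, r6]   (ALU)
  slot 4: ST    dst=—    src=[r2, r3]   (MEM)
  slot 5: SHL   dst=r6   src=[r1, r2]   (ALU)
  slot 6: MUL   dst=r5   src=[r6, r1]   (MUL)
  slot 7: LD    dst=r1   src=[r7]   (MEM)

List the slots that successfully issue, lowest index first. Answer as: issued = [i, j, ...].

issued = [0, 1, 4]

slot 0 (ALU): ISSUE — free A0,Mu2,Ld1,B1 rp4 wp1
slot 1 (MUL): ISSUE — free A0,Mu1,Ld1,B1 rp2 wp0
slot 2 (MUL): stall WR_PORT — free A0,Mu1,Ld1,B1 rp2 wp0
slot 3 (ALU): stall FU — free A0,Mu1,Ld1,B1 rp2 wp0
slot 4 (MEM): ISSUE — free A0,Mu1,Ld0,B1 rp0 wp0
slot 5 (ALU): stall FU — free A0,Mu1,Ld0,B1 rp0 wp0
slot 6 (MUL): stall RD_PORT — free A0,Mu1,Ld0,B1 rp0 wp0
slot 7 (MEM): stall FU — free A0,Mu1,Ld0,B1 rp0 wp0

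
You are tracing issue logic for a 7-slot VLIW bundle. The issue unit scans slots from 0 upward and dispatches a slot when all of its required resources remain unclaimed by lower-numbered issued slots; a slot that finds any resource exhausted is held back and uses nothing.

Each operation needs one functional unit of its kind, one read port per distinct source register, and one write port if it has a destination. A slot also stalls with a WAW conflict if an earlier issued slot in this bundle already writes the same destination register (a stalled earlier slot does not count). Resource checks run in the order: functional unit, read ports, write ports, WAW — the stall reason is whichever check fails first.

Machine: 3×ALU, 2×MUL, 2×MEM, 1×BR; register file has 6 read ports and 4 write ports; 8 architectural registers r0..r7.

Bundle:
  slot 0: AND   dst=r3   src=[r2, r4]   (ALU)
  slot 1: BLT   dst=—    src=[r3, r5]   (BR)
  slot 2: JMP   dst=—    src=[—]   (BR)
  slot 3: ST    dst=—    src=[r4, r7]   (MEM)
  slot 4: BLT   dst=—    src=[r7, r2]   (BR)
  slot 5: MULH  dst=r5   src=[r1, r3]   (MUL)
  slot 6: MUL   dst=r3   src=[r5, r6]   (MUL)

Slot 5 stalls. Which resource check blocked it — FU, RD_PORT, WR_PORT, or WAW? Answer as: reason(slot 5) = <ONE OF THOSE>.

slot 0 (ALU): ISSUE — free A2,Mu2,Ld2,B1 rp4 wp3
slot 1 (BR): ISSUE — free A2,Mu2,Ld2,B0 rp2 wp3
slot 2 (BR): stall FU — free A2,Mu2,Ld2,B0 rp2 wp3
slot 3 (MEM): ISSUE — free A2,Mu2,Ld1,B0 rp0 wp3
slot 4 (BR): stall FU — free A2,Mu2,Ld1,B0 rp0 wp3
slot 5 (MUL): stall RD_PORT — free A2,Mu2,Ld1,B0 rp0 wp3
slot 6 (MUL): stall RD_PORT — free A2,Mu2,Ld1,B0 rp0 wp3

reason(slot 5) = RD_PORT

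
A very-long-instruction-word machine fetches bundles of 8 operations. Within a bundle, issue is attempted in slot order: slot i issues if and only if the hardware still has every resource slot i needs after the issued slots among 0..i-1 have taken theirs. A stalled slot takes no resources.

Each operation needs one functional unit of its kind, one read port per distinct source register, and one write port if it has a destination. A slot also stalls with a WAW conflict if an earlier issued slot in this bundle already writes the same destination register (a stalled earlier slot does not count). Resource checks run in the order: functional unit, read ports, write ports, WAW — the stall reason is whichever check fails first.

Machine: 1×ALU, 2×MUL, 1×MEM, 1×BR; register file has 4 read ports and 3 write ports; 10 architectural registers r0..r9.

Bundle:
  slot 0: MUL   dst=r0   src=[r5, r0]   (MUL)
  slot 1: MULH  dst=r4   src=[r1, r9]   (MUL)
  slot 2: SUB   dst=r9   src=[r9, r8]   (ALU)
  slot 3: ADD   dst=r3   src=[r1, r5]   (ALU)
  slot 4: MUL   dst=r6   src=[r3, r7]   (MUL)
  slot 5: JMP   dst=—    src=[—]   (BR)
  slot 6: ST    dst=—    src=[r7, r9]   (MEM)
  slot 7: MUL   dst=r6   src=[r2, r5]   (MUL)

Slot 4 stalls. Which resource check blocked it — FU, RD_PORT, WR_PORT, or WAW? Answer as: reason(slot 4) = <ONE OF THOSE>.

reason(slot 4) = FU

  0. MUL→r0 ⇒ go  {1A/1Mu/1Ld/1B | 2r 2w}
  1. MUL→r4 ⇒ go  {1A/0Mu/1Ld/1B | 0r 1w}
  2. ALU→r9 ⇒ no(RD_PORT)  {1A/0Mu/1Ld/1B | 0r 1w}
  3. ALU→r3 ⇒ no(RD_PORT)  {1A/0Mu/1Ld/1B | 0r 1w}
  4. MUL→r6 ⇒ no(FU)  {1A/0Mu/1Ld/1B | 0r 1w}
  5. BR ⇒ go  {1A/0Mu/1Ld/0B | 0r 1w}
  6. MEM ⇒ no(RD_PORT)  {1A/0Mu/1Ld/0B | 0r 1w}
  7. MUL→r6 ⇒ no(FU)  {1A/0Mu/1Ld/0B | 0r 1w}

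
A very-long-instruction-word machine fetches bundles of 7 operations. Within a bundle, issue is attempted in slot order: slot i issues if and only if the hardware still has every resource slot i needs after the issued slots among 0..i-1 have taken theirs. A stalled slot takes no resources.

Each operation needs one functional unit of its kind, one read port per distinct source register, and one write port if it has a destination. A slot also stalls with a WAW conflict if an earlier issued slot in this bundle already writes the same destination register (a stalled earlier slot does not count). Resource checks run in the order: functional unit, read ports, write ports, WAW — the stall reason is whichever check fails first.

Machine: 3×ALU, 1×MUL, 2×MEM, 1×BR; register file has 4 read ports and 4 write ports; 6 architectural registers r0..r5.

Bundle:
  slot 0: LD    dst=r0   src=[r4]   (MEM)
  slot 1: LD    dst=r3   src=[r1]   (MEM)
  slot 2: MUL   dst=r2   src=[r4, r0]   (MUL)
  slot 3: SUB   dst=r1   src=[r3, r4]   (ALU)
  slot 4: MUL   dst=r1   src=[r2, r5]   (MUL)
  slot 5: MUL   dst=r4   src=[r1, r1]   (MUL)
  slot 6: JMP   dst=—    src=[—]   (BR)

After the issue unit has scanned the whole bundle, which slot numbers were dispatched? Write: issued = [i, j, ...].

  0. MEM→r0 ⇒ go  {3A/1Mu/1Ld/1B | 3r 3w}
  1. MEM→r3 ⇒ go  {3A/1Mu/0Ld/1B | 2r 2w}
  2. MUL→r2 ⇒ go  {3A/0Mu/0Ld/1B | 0r 1w}
  3. ALU→r1 ⇒ no(RD_PORT)  {3A/0Mu/0Ld/1B | 0r 1w}
  4. MUL→r1 ⇒ no(FU)  {3A/0Mu/0Ld/1B | 0r 1w}
  5. MUL→r4 ⇒ no(FU)  {3A/0Mu/0Ld/1B | 0r 1w}
  6. BR ⇒ go  {3A/0Mu/0Ld/0B | 0r 1w}

issued = [0, 1, 2, 6]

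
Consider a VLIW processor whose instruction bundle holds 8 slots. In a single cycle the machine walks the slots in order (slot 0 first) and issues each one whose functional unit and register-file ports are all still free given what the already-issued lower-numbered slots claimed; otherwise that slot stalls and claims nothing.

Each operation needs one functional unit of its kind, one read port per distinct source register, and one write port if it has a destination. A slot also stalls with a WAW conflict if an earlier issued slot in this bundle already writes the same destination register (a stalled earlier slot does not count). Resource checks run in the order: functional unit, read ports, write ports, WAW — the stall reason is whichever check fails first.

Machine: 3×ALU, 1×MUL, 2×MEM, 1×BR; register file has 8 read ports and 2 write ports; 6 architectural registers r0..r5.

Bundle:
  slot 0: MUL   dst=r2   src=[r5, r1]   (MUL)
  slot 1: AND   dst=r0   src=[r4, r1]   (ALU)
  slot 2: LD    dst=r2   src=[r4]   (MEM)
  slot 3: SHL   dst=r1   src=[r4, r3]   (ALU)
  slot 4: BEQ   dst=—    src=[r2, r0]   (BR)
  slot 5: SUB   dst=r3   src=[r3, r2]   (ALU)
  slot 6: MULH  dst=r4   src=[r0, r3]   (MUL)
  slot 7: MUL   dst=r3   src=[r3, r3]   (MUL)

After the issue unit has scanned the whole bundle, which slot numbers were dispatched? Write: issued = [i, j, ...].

issued = [0, 1, 4]

(0) want 1×MUL +2rd +1wr — yes → AL3|MU0|ME2|BR1|rd6|wr1
(1) want 1×ALU +2rd +1wr — yes → AL2|MU0|ME2|BR1|rd4|wr0
(2) want 1×MEM +1rd +1wr — WR_PORT → AL2|MU0|ME2|BR1|rd4|wr0
(3) want 1×ALU +2rd +1wr — WR_PORT → AL2|MU0|ME2|BR1|rd4|wr0
(4) want 1×BR +2rd +0wr — yes → AL2|MU0|ME2|BR0|rd2|wr0
(5) want 1×ALU +2rd +1wr — WR_PORT → AL2|MU0|ME2|BR0|rd2|wr0
(6) want 1×MUL +2rd +1wr — FU → AL2|MU0|ME2|BR0|rd2|wr0
(7) want 1×MUL +1rd +1wr — FU → AL2|MU0|ME2|BR0|rd2|wr0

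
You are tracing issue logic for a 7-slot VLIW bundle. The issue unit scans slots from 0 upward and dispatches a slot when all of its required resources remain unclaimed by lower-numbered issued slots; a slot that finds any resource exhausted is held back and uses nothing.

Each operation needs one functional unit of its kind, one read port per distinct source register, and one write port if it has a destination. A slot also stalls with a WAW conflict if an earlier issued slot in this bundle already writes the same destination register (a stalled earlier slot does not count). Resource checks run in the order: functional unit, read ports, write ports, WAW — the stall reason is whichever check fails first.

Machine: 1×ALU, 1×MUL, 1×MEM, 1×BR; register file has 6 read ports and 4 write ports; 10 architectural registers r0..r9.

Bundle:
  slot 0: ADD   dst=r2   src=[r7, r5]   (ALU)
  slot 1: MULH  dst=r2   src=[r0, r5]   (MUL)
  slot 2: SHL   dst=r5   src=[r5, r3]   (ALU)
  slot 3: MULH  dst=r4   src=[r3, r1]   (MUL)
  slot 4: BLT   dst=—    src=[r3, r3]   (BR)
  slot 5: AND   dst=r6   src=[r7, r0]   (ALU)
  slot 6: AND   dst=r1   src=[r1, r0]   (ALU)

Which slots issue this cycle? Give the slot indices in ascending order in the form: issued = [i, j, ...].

issued = [0, 3, 4]

slot 0 (ALU): ISSUE — free A0,Mu1,Ld1,B1 rp4 wp3
slot 1 (MUL): stall WAW — free A0,Mu1,Ld1,B1 rp4 wp3
slot 2 (ALU): stall FU — free A0,Mu1,Ld1,B1 rp4 wp3
slot 3 (MUL): ISSUE — free A0,Mu0,Ld1,B1 rp2 wp2
slot 4 (BR): ISSUE — free A0,Mu0,Ld1,B0 rp1 wp2
slot 5 (ALU): stall FU — free A0,Mu0,Ld1,B0 rp1 wp2
slot 6 (ALU): stall FU — free A0,Mu0,Ld1,B0 rp1 wp2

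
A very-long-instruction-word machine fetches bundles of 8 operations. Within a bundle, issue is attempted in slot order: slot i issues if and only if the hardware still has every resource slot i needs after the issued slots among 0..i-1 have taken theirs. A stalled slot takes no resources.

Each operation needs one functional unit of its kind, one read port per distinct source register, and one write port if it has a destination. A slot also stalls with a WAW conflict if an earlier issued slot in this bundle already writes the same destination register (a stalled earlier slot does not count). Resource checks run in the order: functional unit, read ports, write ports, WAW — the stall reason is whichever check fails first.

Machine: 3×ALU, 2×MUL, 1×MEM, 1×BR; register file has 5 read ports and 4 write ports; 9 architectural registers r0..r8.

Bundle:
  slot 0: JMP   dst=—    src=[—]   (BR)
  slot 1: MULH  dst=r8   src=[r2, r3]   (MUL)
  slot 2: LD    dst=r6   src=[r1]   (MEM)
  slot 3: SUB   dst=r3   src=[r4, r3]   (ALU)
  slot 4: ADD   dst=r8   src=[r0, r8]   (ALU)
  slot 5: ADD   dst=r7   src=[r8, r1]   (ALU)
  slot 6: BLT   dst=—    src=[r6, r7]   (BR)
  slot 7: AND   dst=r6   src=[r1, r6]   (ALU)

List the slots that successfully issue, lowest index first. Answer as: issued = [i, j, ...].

slot 0 (BR): ISSUE — free A3,Mu2,Ld1,B0 rp5 wp4
slot 1 (MUL): ISSUE — free A3,Mu1,Ld1,B0 rp3 wp3
slot 2 (MEM): ISSUE — free A3,Mu1,Ld0,B0 rp2 wp2
slot 3 (ALU): ISSUE — free A2,Mu1,Ld0,B0 rp0 wp1
slot 4 (ALU): stall RD_PORT — free A2,Mu1,Ld0,B0 rp0 wp1
slot 5 (ALU): stall RD_PORT — free A2,Mu1,Ld0,B0 rp0 wp1
slot 6 (BR): stall FU — free A2,Mu1,Ld0,B0 rp0 wp1
slot 7 (ALU): stall RD_PORT — free A2,Mu1,Ld0,B0 rp0 wp1

issued = [0, 1, 2, 3]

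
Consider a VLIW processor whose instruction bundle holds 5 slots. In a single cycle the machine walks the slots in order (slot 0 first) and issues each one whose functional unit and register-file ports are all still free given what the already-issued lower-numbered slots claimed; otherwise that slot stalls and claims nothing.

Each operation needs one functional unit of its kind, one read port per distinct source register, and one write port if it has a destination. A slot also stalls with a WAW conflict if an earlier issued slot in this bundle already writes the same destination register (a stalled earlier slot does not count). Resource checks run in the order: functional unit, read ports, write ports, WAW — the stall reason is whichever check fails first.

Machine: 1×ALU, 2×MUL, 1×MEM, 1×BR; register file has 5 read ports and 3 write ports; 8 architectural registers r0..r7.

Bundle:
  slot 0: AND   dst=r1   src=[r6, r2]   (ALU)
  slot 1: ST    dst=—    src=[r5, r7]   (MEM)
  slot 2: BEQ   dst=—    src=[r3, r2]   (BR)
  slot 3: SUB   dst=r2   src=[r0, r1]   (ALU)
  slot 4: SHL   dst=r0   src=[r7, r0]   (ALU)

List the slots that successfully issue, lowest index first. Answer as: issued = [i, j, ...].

#0 ALU src=r6,r2 dispatched  <A:0 Mu:2 Ld:1 B:1 rd:3 wr:2>
#1 MEM src=r5,r7 dispatched  <A:0 Mu:2 Ld:0 B:1 rd:1 wr:2>
#2 BR src=r3,r2 held:RD_PORT  <A:0 Mu:2 Ld:0 B:1 rd:1 wr:2>
#3 ALU src=r0,r1 held:FU  <A:0 Mu:2 Ld:0 B:1 rd:1 wr:2>
#4 ALU src=r7,r0 held:FU  <A:0 Mu:2 Ld:0 B:1 rd:1 wr:2>

issued = [0, 1]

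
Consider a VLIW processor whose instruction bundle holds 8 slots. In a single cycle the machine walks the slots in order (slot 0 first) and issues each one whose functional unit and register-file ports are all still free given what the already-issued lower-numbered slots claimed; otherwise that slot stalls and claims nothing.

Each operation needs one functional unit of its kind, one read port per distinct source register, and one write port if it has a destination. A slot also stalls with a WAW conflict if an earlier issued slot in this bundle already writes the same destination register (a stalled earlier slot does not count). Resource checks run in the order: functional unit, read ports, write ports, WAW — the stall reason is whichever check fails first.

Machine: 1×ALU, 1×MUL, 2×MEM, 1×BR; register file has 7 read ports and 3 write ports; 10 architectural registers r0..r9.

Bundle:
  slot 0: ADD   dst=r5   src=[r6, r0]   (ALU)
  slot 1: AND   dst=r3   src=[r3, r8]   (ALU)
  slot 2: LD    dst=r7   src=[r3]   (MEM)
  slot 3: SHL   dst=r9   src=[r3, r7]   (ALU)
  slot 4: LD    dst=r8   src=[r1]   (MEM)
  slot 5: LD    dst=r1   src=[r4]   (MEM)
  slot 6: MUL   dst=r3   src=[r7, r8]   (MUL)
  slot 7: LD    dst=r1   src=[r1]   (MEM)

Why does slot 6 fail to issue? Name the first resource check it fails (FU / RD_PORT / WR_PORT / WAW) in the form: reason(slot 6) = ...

reason(slot 6) = WR_PORT

#0 ALU src=r6,r0 dispatched  <A:0 Mu:1 Ld:2 B:1 rd:5 wr:2>
#1 ALU src=r3,r8 held:FU  <A:0 Mu:1 Ld:2 B:1 rd:5 wr:2>
#2 MEM src=r3 dispatched  <A:0 Mu:1 Ld:1 B:1 rd:4 wr:1>
#3 ALU src=r3,r7 held:FU  <A:0 Mu:1 Ld:1 B:1 rd:4 wr:1>
#4 MEM src=r1 dispatched  <A:0 Mu:1 Ld:0 B:1 rd:3 wr:0>
#5 MEM src=r4 held:FU  <A:0 Mu:1 Ld:0 B:1 rd:3 wr:0>
#6 MUL src=r7,r8 held:WR_PORT  <A:0 Mu:1 Ld:0 B:1 rd:3 wr:0>
#7 MEM src=r1 held:FU  <A:0 Mu:1 Ld:0 B:1 rd:3 wr:0>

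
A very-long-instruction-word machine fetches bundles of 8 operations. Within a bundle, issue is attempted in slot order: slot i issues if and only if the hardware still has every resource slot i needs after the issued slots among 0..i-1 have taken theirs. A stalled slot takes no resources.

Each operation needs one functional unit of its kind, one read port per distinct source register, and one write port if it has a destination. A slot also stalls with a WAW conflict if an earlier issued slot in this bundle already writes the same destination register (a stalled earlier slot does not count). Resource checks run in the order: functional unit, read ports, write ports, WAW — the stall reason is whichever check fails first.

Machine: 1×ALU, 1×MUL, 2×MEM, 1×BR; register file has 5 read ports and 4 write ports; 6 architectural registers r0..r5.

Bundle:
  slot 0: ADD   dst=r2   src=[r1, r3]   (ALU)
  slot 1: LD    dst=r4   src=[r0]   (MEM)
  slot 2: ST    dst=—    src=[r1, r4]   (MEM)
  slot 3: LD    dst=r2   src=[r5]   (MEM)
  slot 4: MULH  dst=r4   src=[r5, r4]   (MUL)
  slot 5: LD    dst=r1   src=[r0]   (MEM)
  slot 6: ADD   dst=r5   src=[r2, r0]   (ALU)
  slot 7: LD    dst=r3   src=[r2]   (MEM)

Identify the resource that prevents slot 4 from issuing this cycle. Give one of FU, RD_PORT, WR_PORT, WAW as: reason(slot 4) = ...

[0] ALU needs rd=2 wr=1: ok; after: ALU=0 MUL=1 MEM=2 BR=1, R=3, W=3
[1] MEM needs rd=1 wr=1: ok; after: ALU=0 MUL=1 MEM=1 BR=1, R=2, W=2
[2] MEM needs rd=2 wr=0: ok; after: ALU=0 MUL=1 MEM=0 BR=1, R=0, W=2
[3] MEM needs rd=1 wr=1: FU; after: ALU=0 MUL=1 MEM=0 BR=1, R=0, W=2
[4] MUL needs rd=2 wr=1: RD_PORT; after: ALU=0 MUL=1 MEM=0 BR=1, R=0, W=2
[5] MEM needs rd=1 wr=1: FU; after: ALU=0 MUL=1 MEM=0 BR=1, R=0, W=2
[6] ALU needs rd=2 wr=1: FU; after: ALU=0 MUL=1 MEM=0 BR=1, R=0, W=2
[7] MEM needs rd=1 wr=1: FU; after: ALU=0 MUL=1 MEM=0 BR=1, R=0, W=2

reason(slot 4) = RD_PORT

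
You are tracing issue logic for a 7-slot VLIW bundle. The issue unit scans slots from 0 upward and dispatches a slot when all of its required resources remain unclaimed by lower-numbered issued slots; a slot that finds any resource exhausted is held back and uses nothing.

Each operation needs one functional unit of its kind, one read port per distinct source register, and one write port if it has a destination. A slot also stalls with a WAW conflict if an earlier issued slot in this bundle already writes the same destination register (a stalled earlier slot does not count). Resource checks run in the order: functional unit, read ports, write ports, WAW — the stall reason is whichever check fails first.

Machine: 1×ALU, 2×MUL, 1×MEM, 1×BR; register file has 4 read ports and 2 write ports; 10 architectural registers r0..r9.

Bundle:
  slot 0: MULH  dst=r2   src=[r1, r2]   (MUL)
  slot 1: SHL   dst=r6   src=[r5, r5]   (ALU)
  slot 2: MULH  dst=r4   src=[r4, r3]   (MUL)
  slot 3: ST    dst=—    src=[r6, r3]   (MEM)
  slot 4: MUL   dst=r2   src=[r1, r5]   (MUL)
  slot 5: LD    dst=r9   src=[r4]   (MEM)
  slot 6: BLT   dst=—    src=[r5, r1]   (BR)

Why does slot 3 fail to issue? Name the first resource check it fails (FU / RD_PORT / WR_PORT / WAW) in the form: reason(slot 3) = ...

(0) want 1×MUL +2rd +1wr — yes → AL1|MU1|ME1|BR1|rd2|wr1
(1) want 1×ALU +1rd +1wr — yes → AL0|MU1|ME1|BR1|rd1|wr0
(2) want 1×MUL +2rd +1wr — RD_PORT → AL0|MU1|ME1|BR1|rd1|wr0
(3) want 1×MEM +2rd +0wr — RD_PORT → AL0|MU1|ME1|BR1|rd1|wr0
(4) want 1×MUL +2rd +1wr — RD_PORT → AL0|MU1|ME1|BR1|rd1|wr0
(5) want 1×MEM +1rd +1wr — WR_PORT → AL0|MU1|ME1|BR1|rd1|wr0
(6) want 1×BR +2rd +0wr — RD_PORT → AL0|MU1|ME1|BR1|rd1|wr0

reason(slot 3) = RD_PORT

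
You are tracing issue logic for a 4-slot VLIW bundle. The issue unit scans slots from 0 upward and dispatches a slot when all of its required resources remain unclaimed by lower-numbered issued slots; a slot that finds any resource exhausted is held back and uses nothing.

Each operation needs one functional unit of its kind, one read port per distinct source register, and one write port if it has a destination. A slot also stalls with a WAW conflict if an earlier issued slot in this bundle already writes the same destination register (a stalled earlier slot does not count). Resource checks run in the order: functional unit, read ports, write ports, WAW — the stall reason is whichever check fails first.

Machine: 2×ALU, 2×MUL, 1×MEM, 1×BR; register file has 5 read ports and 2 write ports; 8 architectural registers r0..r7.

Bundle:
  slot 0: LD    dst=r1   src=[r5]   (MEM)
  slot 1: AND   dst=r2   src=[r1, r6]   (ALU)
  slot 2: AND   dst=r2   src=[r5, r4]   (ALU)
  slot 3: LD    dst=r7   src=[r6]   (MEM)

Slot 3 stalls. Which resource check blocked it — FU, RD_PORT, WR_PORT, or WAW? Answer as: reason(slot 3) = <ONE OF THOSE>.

reason(slot 3) = FU

slot 0 (MEM): ISSUE — free A2,Mu2,Ld0,B1 rp4 wp1
slot 1 (ALU): ISSUE — free A1,Mu2,Ld0,B1 rp2 wp0
slot 2 (ALU): stall WR_PORT — free A1,Mu2,Ld0,B1 rp2 wp0
slot 3 (MEM): stall FU — free A1,Mu2,Ld0,B1 rp2 wp0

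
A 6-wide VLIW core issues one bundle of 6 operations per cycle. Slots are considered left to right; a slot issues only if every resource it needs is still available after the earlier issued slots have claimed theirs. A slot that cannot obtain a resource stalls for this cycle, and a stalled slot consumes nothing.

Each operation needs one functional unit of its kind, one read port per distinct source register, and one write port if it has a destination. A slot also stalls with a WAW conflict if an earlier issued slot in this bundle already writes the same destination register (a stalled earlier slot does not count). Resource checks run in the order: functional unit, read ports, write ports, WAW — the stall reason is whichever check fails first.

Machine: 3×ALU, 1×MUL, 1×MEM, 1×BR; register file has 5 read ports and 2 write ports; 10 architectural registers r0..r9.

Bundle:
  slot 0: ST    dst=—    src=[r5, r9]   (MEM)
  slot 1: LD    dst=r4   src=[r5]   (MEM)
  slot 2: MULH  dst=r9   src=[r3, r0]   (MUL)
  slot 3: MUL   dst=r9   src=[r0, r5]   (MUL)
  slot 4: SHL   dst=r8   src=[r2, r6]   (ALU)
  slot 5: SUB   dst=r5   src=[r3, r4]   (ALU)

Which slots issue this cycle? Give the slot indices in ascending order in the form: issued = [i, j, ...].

[0] MEM needs rd=2 wr=0: ok; after: ALU=3 MUL=1 MEM=0 BR=1, R=3, W=2
[1] MEM needs rd=1 wr=1: FU; after: ALU=3 MUL=1 MEM=0 BR=1, R=3, W=2
[2] MUL needs rd=2 wr=1: ok; after: ALU=3 MUL=0 MEM=0 BR=1, R=1, W=1
[3] MUL needs rd=2 wr=1: FU; after: ALU=3 MUL=0 MEM=0 BR=1, R=1, W=1
[4] ALU needs rd=2 wr=1: RD_PORT; after: ALU=3 MUL=0 MEM=0 BR=1, R=1, W=1
[5] ALU needs rd=2 wr=1: RD_PORT; after: ALU=3 MUL=0 MEM=0 BR=1, R=1, W=1

issued = [0, 2]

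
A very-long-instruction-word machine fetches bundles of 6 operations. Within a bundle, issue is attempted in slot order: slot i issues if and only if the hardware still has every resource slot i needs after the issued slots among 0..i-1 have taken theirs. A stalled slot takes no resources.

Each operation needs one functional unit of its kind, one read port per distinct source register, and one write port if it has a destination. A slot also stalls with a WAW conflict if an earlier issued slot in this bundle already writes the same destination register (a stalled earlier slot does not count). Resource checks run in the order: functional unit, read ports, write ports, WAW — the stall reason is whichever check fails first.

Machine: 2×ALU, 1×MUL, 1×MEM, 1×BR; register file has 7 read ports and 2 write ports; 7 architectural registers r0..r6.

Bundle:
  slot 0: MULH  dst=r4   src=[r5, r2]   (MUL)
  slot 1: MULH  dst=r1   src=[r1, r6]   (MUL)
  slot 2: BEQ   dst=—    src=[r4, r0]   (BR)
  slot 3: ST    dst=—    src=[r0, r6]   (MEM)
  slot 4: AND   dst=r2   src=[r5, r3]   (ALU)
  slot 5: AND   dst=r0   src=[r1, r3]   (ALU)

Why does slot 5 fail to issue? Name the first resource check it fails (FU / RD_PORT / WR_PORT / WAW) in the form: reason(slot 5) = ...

reason(slot 5) = RD_PORT

[0] MUL needs rd=2 wr=1: ok; after: ALU=2 MUL=0 MEM=1 BR=1, R=5, W=1
[1] MUL needs rd=2 wr=1: FU; after: ALU=2 MUL=0 MEM=1 BR=1, R=5, W=1
[2] BR needs rd=2 wr=0: ok; after: ALU=2 MUL=0 MEM=1 BR=0, R=3, W=1
[3] MEM needs rd=2 wr=0: ok; after: ALU=2 MUL=0 MEM=0 BR=0, R=1, W=1
[4] ALU needs rd=2 wr=1: RD_PORT; after: ALU=2 MUL=0 MEM=0 BR=0, R=1, W=1
[5] ALU needs rd=2 wr=1: RD_PORT; after: ALU=2 MUL=0 MEM=0 BR=0, R=1, W=1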